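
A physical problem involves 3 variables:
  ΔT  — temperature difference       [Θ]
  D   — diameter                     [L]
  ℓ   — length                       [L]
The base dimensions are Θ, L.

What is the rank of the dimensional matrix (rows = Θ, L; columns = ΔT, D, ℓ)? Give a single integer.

Dimensional matrix (Θ×L by ΔT×D×ℓ):
  Θ: [ 1  0  0]
  L: [ 0  1  1]
Echelon form has 2 nonzero rows (pivots: ΔT,D)

2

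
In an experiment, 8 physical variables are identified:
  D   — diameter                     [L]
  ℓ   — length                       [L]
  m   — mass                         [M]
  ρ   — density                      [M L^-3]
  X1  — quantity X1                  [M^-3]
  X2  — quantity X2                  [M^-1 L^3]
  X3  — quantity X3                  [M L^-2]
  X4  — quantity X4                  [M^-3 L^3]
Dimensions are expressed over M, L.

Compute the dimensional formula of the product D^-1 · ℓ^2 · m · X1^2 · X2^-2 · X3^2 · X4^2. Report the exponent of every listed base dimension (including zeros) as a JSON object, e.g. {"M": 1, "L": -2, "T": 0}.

{"M": -7, "L": -3}

Dimensional matrix (M×L by D×ℓ×m×ρ×X1×X2×X3×X4):
  M: [ 0  0  1  1 -3 -1  1 -3]
  L: [ 1  1  0 -3  0  3 -2  3]
  [M]: (-1)·0+(2)·0+(1)·1+(2)·-3+(-2)·-1+(2)·1+(2)·-3 = -7
  [L]: (-1)·1+(2)·1+(1)·0+(2)·0+(-2)·3+(2)·-2+(2)·3 = -3
⇒ M^-7 L^-3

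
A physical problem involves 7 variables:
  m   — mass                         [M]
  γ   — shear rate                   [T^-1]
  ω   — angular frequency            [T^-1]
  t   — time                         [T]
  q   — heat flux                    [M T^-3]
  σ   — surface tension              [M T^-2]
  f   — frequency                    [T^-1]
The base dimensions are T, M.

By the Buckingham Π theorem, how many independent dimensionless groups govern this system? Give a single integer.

Write exponents as rows T,M / cols m,γ,ω,t,q,σ,f:
  T: [ 0 -1 -1  1 -3 -2 -1]
  M: [ 1  0  0  0  1  1  0]
Echelon form has 2 nonzero rows (pivots: m,γ)
n=7, r=2 ⇒ 5 dimensionless groups

5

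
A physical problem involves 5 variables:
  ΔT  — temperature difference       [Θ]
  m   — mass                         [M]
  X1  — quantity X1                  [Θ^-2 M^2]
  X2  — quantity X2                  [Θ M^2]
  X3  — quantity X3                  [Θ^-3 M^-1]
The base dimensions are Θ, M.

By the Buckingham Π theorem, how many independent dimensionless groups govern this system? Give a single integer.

Write exponents as rows Θ,M / cols ΔT,m,X1,X2,X3:
  Θ: [ 1  0 -2  1 -3]
  M: [ 0  1  2  2 -1]
RREF → pivots at {ΔT,m} ⇒ r = 2
Π count = n − r = 5 − 2 = 3

3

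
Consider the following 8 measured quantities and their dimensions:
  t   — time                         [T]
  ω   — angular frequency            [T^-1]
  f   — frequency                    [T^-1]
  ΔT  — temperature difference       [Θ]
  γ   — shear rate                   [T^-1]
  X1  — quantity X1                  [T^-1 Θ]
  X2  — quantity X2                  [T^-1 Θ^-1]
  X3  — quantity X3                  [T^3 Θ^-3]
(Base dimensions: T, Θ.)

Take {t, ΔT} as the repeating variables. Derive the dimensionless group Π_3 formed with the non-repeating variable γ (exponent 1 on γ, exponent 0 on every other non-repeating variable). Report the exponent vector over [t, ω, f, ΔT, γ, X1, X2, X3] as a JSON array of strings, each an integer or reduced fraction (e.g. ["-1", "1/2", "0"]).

["1", "0", "0", "0", "1", "0", "0", "0"]

Exponent matrix [T,Θ] × [t,ω,f,ΔT,γ,X1,X2,X3]:
  T: [ 1 -1 -1  0 -1 -1 -1  3]
  Θ: [ 0  0  0  1  0  1 -1 -3]
Echelon form has 2 nonzero rows (pivots: t,ΔT)
Repeat: t,ΔT; free: ω,f,γ,X1,X2,X3
RREF:
  r0: [   1   -1   -1    0   -1   -1   -1    3]
  r1: [   0    0    0    1    0    1   -1   -3]
Fix exponent of γ at 1, ω at 0, f at 0, X1 at 0, X2 at 0, X3 at 0; solve each RREF row for its pivot's exponent:
  r0: exp(t) + (-1)·1 = 0 ⇒ exp(t) = 1
  r1: exp(ΔT) + (0)·1 = 0 ⇒ exp(ΔT) = 0
Π_3 = t · γ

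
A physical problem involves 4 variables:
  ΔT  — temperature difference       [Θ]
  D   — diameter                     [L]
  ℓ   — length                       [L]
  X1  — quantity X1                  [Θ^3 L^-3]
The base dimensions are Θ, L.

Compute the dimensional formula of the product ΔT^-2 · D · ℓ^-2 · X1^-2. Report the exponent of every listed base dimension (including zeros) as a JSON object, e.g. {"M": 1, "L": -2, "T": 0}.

{"Θ": -8, "L": 5}

Write exponents as rows Θ,L / cols ΔT,D,ℓ,X1:
  Θ: [ 1  0  0  3]
  L: [ 0  1  1 -3]
  [Θ]: (-2)·1+(1)·0+(-2)·0+(-2)·3 = -8
  [L]: (-2)·0+(1)·1+(-2)·1+(-2)·-3 = 5
⇒ Θ^-8 L^5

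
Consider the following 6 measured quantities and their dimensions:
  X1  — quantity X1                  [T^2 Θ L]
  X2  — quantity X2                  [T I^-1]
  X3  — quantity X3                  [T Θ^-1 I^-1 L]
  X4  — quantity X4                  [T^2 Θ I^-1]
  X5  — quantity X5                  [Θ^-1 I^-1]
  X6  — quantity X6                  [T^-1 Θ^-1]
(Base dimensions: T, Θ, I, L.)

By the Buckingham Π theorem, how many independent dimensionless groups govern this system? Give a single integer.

3

Exponent matrix [T,Θ,I,L] × [X1,X2,X3,X4,X5,X6]:
  T: [ 2  1  1  2  0 -1]
  Θ: [ 1  0 -1  1 -1 -1]
  I: [ 0 -1 -1 -1 -1  0]
  L: [ 1  0  1  0  0  0]
Row reduction gives pivot columns X1,X2,X3; rank = 3
Π count = n − r = 6 − 3 = 3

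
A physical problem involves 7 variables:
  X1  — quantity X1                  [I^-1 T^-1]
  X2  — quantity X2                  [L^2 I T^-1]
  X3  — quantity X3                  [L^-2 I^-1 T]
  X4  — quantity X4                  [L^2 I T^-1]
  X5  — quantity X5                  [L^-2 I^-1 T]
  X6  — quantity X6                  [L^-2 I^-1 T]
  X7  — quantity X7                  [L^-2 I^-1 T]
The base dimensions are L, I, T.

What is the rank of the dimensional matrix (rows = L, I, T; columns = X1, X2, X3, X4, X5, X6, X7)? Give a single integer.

Write exponents as rows L,I,T / cols X1,X2,X3,X4,X5,X6,X7:
  L: [ 0  2 -2  2 -2 -2 -2]
  I: [-1  1 -1  1 -1 -1 -1]
  T: [-1 -1  1 -1  1  1  1]
RREF → pivots at {X1,X2} ⇒ r = 2

2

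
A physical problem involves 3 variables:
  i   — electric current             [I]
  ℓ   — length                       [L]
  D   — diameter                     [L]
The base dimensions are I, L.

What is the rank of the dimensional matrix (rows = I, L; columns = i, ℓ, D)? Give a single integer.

2

Write exponents as rows I,L / cols i,ℓ,D:
  I: [ 1  0  0]
  L: [ 0  1  1]
Echelon form has 2 nonzero rows (pivots: i,ℓ)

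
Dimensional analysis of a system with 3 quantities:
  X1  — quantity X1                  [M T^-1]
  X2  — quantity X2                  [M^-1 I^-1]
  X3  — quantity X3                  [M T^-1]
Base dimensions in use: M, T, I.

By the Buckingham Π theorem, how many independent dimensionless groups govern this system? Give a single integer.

1

Write exponents as rows M,T,I / cols X1,X2,X3:
  M: [ 1 -1  1]
  T: [-1  0 -1]
  I: [ 0 -1  0]
Echelon form has 2 nonzero rows (pivots: X1,X2)
3 vars − rank 2 = 1 Π group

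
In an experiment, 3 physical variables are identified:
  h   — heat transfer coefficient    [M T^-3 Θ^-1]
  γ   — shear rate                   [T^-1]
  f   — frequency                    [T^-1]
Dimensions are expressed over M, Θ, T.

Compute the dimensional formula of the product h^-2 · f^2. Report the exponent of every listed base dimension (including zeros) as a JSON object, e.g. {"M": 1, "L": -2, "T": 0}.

Dimensional matrix (M×Θ×T by h×γ×f):
  M: [ 1  0  0]
  Θ: [-1  0  0]
  T: [-3 -1 -1]
  [M]: (-2)·1+(2)·0 = -2
  [Θ]: (-2)·-1+(2)·0 = 2
  [T]: (-2)·-3+(2)·-1 = 4
⇒ M^-2 Θ^2 T^4

{"M": -2, "Θ": 2, "T": 4}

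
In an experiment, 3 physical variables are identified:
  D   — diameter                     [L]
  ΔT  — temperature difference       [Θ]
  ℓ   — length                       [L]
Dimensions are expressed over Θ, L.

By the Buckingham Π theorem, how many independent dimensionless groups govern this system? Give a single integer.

1

Write exponents as rows Θ,L / cols D,ΔT,ℓ:
  Θ: [ 0  1  0]
  L: [ 1  0  1]
Row reduction gives pivot columns D,ΔT; rank = 2
3 vars − rank 2 = 1 Π group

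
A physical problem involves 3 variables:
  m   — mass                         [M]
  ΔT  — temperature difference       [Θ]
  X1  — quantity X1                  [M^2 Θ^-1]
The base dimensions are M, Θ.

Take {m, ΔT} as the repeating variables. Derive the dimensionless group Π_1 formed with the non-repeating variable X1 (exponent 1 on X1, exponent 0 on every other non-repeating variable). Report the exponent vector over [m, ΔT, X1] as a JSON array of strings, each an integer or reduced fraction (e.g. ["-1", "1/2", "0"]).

Dimensional matrix (M×Θ by m×ΔT×X1):
  M: [ 1  0  2]
  Θ: [ 0  1 -1]
Row reduction gives pivot columns m,ΔT; rank = 2
Repeat: m,ΔT; free: X1
RREF:
  r0: [   1    0    2]
  r1: [   0    1   -1]
Fix exponent of X1 at 1; solve each RREF row for its pivot's exponent:
  r0: exp(m) + (2)·1 = 0 ⇒ exp(m) = -2
  r1: exp(ΔT) + (-1)·1 = 0 ⇒ exp(ΔT) = 1
Π_1 = m^-2 · ΔT · X1

["-2", "1", "1"]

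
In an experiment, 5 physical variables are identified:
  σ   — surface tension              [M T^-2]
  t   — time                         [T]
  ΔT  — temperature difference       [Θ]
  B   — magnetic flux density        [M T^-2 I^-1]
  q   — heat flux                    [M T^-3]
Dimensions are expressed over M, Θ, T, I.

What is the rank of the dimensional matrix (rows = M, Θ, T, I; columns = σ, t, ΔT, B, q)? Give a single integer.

4

Exponent matrix [M,Θ,T,I] × [σ,t,ΔT,B,q]:
  M: [ 1  0  0  1  1]
  Θ: [ 0  0  1  0  0]
  T: [-2  1  0 -2 -3]
  I: [ 0  0  0 -1  0]
Row reduction gives pivot columns σ,t,ΔT,B; rank = 4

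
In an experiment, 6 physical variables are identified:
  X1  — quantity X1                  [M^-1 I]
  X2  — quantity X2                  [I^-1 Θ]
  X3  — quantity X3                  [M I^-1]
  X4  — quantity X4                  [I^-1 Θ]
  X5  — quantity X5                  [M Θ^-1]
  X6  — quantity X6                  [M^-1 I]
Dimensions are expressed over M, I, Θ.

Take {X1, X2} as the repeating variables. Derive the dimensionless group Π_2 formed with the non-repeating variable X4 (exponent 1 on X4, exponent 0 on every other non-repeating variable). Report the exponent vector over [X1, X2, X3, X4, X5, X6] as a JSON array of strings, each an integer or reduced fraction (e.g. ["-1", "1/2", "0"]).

Dimensional matrix (M×I×Θ by X1×X2×X3×X4×X5×X6):
  M: [-1  0  1  0  1 -1]
  I: [ 1 -1 -1 -1  0  1]
  Θ: [ 0  1  0  1 -1  0]
Echelon form has 2 nonzero rows (pivots: X1,X2)
Repeat: X1,X2; free: X3,X4,X5,X6
RREF:
  r0: [   1    0   -1    0   -1    1]
  r1: [   0    1    0    1   -1    0]
  r2: [   0    0    0    0    0    0]
Fix exponent of X4 at 1, X3 at 0, X5 at 0, X6 at 0; solve each RREF row for its pivot's exponent:
  r0: exp(X1) + (0)·1 = 0 ⇒ exp(X1) = 0
  r1: exp(X2) + (1)·1 = 0 ⇒ exp(X2) = -1
Π_2 = X2^-1 · X4

["0", "-1", "0", "1", "0", "0"]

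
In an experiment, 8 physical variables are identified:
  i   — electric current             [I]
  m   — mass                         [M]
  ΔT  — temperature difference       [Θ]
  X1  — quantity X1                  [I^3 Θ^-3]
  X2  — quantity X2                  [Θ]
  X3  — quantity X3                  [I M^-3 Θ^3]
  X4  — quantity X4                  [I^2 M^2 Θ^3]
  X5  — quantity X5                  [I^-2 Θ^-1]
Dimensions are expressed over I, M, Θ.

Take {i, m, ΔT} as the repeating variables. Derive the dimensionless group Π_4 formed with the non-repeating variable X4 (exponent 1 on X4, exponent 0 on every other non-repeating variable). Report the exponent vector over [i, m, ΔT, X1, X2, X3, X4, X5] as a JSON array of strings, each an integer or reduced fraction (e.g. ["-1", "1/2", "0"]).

["-2", "-2", "-3", "0", "0", "0", "1", "0"]

Write exponents as rows I,M,Θ / cols i,m,ΔT,X1,X2,X3,X4,X5:
  I: [ 1  0  0  3  0  1  2 -2]
  M: [ 0  1  0  0  0 -3  2  0]
  Θ: [ 0  0  1 -3  1  3  3 -1]
Row reduction gives pivot columns i,m,ΔT; rank = 3
Pivot set = {i,m,ΔT}, free = {X1,X2,X3,X4,X5}
RREF:
  r0: [   1    0    0    3    0    1    2   -2]
  r1: [   0    1    0    0    0   -3    2    0]
  r2: [   0    0    1   -3    1    3    3   -1]
Fix exponent of X4 at 1, X1 at 0, X2 at 0, X3 at 0, X5 at 0; solve each RREF row for its pivot's exponent:
  r0: exp(i) + (2)·1 = 0 ⇒ exp(i) = -2
  r1: exp(m) + (2)·1 = 0 ⇒ exp(m) = -2
  r2: exp(ΔT) + (3)·1 = 0 ⇒ exp(ΔT) = -3
Π_4 = i^-2 · m^-2 · ΔT^-3 · X4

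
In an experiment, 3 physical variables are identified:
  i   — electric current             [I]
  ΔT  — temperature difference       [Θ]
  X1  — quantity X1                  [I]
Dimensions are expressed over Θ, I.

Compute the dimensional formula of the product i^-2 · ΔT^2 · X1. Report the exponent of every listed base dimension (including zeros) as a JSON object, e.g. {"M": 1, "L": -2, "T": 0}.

{"Θ": 2, "I": -1}

Dimensional matrix (Θ×I by i×ΔT×X1):
  Θ: [ 0  1  0]
  I: [ 1  0  1]
  [Θ]: (-2)·0+(2)·1+(1)·0 = 2
  [I]: (-2)·1+(2)·0+(1)·1 = -1
⇒ Θ^2 I^-1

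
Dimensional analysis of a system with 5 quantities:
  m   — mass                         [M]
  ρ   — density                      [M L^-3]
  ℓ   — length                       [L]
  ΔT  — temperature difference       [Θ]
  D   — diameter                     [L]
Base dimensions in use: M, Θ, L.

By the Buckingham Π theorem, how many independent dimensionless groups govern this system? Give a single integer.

2

Exponent matrix [M,Θ,L] × [m,ρ,ℓ,ΔT,D]:
  M: [ 1  1  0  0  0]
  Θ: [ 0  0  0  1  0]
  L: [ 0 -3  1  0  1]
Echelon form has 3 nonzero rows (pivots: m,ρ,ΔT)
Π count = n − r = 5 − 3 = 2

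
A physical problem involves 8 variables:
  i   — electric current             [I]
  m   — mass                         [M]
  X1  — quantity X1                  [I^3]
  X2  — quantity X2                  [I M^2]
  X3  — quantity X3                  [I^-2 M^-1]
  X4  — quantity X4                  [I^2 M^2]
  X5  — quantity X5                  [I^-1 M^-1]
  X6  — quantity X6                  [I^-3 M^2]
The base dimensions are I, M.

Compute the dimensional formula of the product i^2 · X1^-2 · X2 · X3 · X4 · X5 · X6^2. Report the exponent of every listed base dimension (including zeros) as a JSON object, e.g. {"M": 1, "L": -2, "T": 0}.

Dimensional matrix (I×M by i×m×X1×X2×X3×X4×X5×X6):
  I: [ 1  0  3  1 -2  2 -1 -3]
  M: [ 0  1  0  2 -1  2 -1  2]
  [I]: (2)·1+(-2)·3+(1)·1+(1)·-2+(1)·2+(1)·-1+(2)·-3 = -10
  [M]: (2)·0+(-2)·0+(1)·2+(1)·-1+(1)·2+(1)·-1+(2)·2 = 6
⇒ I^-10 M^6

{"I": -10, "M": 6}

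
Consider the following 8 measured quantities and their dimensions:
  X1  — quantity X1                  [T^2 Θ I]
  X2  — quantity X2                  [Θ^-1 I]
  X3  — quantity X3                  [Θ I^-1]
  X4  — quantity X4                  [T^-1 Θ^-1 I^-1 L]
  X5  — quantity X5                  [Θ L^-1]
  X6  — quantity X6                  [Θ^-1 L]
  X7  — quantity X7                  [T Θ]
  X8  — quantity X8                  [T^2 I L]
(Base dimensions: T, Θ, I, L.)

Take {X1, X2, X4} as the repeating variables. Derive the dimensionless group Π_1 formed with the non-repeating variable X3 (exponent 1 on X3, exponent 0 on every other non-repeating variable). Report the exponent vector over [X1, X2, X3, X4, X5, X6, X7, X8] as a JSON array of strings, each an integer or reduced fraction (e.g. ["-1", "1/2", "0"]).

["0", "1", "1", "0", "0", "0", "0", "0"]

Dimensional matrix (T×Θ×I×L by X1×X2×X3×X4×X5×X6×X7×X8):
  T: [ 2  0  0 -1  0  0  1  2]
  Θ: [ 1 -1  1 -1  1 -1  1  0]
  I: [ 1  1 -1 -1  0  0  0  1]
  L: [ 0  0  0  1 -1  1  0  1]
Row reduction gives pivot columns X1,X2,X4; rank = 3
Pivot set = {X1,X2,X4}, free = {X3,X5,X6,X7,X8}
RREF:
  r0: [   1    0    0    0 -1/2  1/2  1/2  3/2]
  r1: [   0    1   -1    0 -1/2  1/2 -1/2  1/2]
  r2: [   0    0    0    1   -1    1    0    1]
  r3: [   0    0    0    0    0    0    0    0]
Fix exponent of X3 at 1, X5 at 0, X6 at 0, X7 at 0, X8 at 0; solve each RREF row for its pivot's exponent:
  r0: exp(X1) + (0)·1 = 0 ⇒ exp(X1) = 0
  r1: exp(X2) + (-1)·1 = 0 ⇒ exp(X2) = 1
  r2: exp(X4) + (0)·1 = 0 ⇒ exp(X4) = 0
Π_1 = X2 · X3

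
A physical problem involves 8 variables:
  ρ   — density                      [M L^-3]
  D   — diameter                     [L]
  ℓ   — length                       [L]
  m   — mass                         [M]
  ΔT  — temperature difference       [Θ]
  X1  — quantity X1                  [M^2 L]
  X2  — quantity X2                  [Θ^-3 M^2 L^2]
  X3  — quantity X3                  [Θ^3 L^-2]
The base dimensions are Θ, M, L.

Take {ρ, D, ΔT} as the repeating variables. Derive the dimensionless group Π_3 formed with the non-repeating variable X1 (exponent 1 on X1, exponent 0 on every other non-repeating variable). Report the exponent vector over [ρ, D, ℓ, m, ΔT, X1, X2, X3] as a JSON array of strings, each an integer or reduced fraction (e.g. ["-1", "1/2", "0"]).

Write exponents as rows Θ,M,L / cols ρ,D,ℓ,m,ΔT,X1,X2,X3:
  Θ: [ 0  0  0  0  1  0 -3  3]
  M: [ 1  0  0  1  0  2  2  0]
  L: [-3  1  1  0  0  1  2 -2]
RREF → pivots at {ρ,D,ΔT} ⇒ r = 3
Pivot set = {ρ,D,ΔT}, free = {ℓ,m,X1,X2,X3}
RREF:
  r0: [   1    0    0    1    0    2    2    0]
  r1: [   0    1    1    3    0    7    8   -2]
  r2: [   0    0    0    0    1    0   -3    3]
Fix exponent of X1 at 1, ℓ at 0, m at 0, X2 at 0, X3 at 0; solve each RREF row for its pivot's exponent:
  r0: exp(ρ) + (2)·1 = 0 ⇒ exp(ρ) = -2
  r1: exp(D) + (7)·1 = 0 ⇒ exp(D) = -7
  r2: exp(ΔT) + (0)·1 = 0 ⇒ exp(ΔT) = 0
Π_3 = ρ^-2 · D^-7 · X1

["-2", "-7", "0", "0", "0", "1", "0", "0"]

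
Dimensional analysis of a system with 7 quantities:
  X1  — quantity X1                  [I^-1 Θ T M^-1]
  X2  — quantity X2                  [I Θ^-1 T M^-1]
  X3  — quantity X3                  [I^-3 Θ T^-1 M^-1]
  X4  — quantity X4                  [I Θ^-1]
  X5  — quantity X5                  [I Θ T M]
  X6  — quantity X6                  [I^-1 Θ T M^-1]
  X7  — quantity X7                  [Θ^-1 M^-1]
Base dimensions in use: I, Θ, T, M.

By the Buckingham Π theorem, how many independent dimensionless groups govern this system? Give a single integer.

Exponent matrix [I,Θ,T,M] × [X1,X2,X3,X4,X5,X6,X7]:
  I: [-1  1 -3  1  1 -1  0]
  Θ: [ 1 -1  1 -1  1  1 -1]
  T: [ 1  1 -1  0  1  1  0]
  M: [-1 -1 -1  0  1 -1 -1]
RREF → pivots at {X1,X2,X3} ⇒ r = 3
7 vars − rank 3 = 4 Π groups

4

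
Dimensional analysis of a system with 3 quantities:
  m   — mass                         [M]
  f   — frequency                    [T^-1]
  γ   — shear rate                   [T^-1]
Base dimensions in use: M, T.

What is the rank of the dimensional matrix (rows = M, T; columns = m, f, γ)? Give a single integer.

Write exponents as rows M,T / cols m,f,γ:
  M: [ 1  0  0]
  T: [ 0 -1 -1]
Row reduction gives pivot columns m,f; rank = 2

2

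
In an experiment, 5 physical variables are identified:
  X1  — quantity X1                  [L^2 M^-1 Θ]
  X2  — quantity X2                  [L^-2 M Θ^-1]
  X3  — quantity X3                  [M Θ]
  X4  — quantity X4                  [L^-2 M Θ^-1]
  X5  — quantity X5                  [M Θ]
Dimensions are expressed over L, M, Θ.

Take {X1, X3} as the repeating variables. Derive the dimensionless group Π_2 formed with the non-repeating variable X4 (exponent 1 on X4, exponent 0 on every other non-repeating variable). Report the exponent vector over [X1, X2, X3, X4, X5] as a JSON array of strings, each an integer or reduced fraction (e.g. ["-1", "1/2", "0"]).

Exponent matrix [L,M,Θ] × [X1,X2,X3,X4,X5]:
  L: [ 2 -2  0 -2  0]
  M: [-1  1  1  1  1]
  Θ: [ 1 -1  1 -1  1]
RREF → pivots at {X1,X3} ⇒ r = 2
Pivot set = {X1,X3}, free = {X2,X4,X5}
RREF:
  r0: [   1   -1    0   -1    0]
  r1: [   0    0    1    0    1]
  r2: [   0    0    0    0    0]
Fix exponent of X4 at 1, X2 at 0, X5 at 0; solve each RREF row for its pivot's exponent:
  r0: exp(X1) + (-1)·1 = 0 ⇒ exp(X1) = 1
  r1: exp(X3) + (0)·1 = 0 ⇒ exp(X3) = 0
Π_2 = X1 · X4

["1", "0", "0", "1", "0"]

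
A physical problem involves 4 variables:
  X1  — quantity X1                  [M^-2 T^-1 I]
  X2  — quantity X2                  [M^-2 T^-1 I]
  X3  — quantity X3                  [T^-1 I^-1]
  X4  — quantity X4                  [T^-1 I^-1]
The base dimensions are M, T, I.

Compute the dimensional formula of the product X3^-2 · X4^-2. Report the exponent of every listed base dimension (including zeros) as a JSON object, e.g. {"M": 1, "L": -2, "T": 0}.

{"M": 0, "T": 4, "I": 4}

Write exponents as rows M,T,I / cols X1,X2,X3,X4:
  M: [-2 -2  0  0]
  T: [-1 -1 -1 -1]
  I: [ 1  1 -1 -1]
  [M]: (-2)·0+(-2)·0 = 0
  [T]: (-2)·-1+(-2)·-1 = 4
  [I]: (-2)·-1+(-2)·-1 = 4
⇒ T^4 I^4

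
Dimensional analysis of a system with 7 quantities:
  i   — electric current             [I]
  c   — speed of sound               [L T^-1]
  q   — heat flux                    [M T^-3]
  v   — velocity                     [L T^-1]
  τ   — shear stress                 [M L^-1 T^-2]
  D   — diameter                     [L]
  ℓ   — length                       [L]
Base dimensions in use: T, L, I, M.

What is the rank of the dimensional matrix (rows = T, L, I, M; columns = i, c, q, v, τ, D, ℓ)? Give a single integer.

4

Write exponents as rows T,L,I,M / cols i,c,q,v,τ,D,ℓ:
  T: [ 0 -1 -3 -1 -2  0  0]
  L: [ 0  1  0  1 -1  1  1]
  I: [ 1  0  0  0  0  0  0]
  M: [ 0  0  1  0  1  0  0]
Echelon form has 4 nonzero rows (pivots: i,c,q,D)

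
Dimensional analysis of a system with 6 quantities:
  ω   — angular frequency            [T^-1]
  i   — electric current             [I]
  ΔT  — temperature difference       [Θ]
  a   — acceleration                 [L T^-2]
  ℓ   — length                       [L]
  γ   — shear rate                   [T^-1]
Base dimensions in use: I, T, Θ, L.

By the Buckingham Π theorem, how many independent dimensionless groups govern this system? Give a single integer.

2

Write exponents as rows I,T,Θ,L / cols ω,i,ΔT,a,ℓ,γ:
  I: [ 0  1  0  0  0  0]
  T: [-1  0  0 -2  0 -1]
  Θ: [ 0  0  1  0  0  0]
  L: [ 0  0  0  1  1  0]
Echelon form has 4 nonzero rows (pivots: ω,i,ΔT,a)
n=6, r=4 ⇒ 2 dimensionless groups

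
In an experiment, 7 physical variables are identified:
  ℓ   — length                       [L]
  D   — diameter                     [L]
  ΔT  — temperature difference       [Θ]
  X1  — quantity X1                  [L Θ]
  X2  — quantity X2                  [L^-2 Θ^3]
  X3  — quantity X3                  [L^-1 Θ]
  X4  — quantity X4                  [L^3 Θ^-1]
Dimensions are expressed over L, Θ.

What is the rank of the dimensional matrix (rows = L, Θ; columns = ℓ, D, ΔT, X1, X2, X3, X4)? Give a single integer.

Dimensional matrix (L×Θ by ℓ×D×ΔT×X1×X2×X3×X4):
  L: [ 1  1  0  1 -2 -1  3]
  Θ: [ 0  0  1  1  3  1 -1]
RREF → pivots at {ℓ,ΔT} ⇒ r = 2

2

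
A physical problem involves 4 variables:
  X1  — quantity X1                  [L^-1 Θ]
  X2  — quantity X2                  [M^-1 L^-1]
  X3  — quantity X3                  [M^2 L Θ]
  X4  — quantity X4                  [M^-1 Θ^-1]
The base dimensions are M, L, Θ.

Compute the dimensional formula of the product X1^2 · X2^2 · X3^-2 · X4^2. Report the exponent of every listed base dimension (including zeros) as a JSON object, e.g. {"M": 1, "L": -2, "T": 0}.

Exponent matrix [M,L,Θ] × [X1,X2,X3,X4]:
  M: [ 0 -1  2 -1]
  L: [-1 -1  1  0]
  Θ: [ 1  0  1 -1]
  [M]: (2)·0+(2)·-1+(-2)·2+(2)·-1 = -8
  [L]: (2)·-1+(2)·-1+(-2)·1+(2)·0 = -6
  [Θ]: (2)·1+(2)·0+(-2)·1+(2)·-1 = -2
⇒ M^-8 L^-6 Θ^-2

{"M": -8, "L": -6, "Θ": -2}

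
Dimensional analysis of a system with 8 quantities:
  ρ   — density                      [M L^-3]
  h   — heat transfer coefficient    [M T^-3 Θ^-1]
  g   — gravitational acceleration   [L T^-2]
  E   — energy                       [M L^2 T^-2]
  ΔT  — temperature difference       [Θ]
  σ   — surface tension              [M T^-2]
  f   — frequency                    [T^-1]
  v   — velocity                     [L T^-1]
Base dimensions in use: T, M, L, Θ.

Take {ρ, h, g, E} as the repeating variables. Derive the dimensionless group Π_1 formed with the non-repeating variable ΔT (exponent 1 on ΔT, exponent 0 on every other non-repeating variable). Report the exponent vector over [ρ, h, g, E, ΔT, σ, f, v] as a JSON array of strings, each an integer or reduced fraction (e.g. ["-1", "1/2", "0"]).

Exponent matrix [T,M,L,Θ] × [ρ,h,g,E,ΔT,σ,f,v]:
  T: [ 0 -3 -2 -2  0 -2 -1 -1]
  M: [ 1  1  0  1  0  1  0  0]
  L: [-3  0  1  2  0  0  0  1]
  Θ: [ 0 -1  0  0  1  0  0  0]
RREF → pivots at {ρ,h,g,E} ⇒ r = 4
Pivot set = {ρ,h,g,E}, free = {ΔT,σ,f,v}
RREF:
  r0: [   1    0    0    0  5/8  1/2  1/8 -1/8]
  r1: [   0    1    0    0   -1    0    0    0]
  r2: [   0    0    1    0  9/8  1/2  5/8  3/8]
  r3: [   0    0    0    1  3/8  1/2 -1/8  1/8]
Fix exponent of ΔT at 1, σ at 0, f at 0, v at 0; solve each RREF row for its pivot's exponent:
  r0: exp(ρ) + (5/8)·1 = 0 ⇒ exp(ρ) = -5/8
  r1: exp(h) + (-1)·1 = 0 ⇒ exp(h) = 1
  r2: exp(g) + (9/8)·1 = 0 ⇒ exp(g) = -9/8
  r3: exp(E) + (3/8)·1 = 0 ⇒ exp(E) = -3/8
Π_1 = ρ^(-5/8) · h · g^(-9/8) · E^(-3/8) · ΔT

["-5/8", "1", "-9/8", "-3/8", "1", "0", "0", "0"]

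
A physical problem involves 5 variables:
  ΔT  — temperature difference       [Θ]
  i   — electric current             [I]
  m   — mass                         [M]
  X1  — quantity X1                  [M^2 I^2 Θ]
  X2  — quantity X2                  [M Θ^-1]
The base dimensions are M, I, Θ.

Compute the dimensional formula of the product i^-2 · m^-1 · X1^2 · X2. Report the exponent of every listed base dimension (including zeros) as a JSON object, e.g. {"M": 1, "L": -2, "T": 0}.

Exponent matrix [M,I,Θ] × [ΔT,i,m,X1,X2]:
  M: [ 0  0  1  2  1]
  I: [ 0  1  0  2  0]
  Θ: [ 1  0  0  1 -1]
  [M]: (-2)·0+(-1)·1+(2)·2+(1)·1 = 4
  [I]: (-2)·1+(-1)·0+(2)·2+(1)·0 = 2
  [Θ]: (-2)·0+(-1)·0+(2)·1+(1)·-1 = 1
⇒ M^4 I^2 Θ

{"M": 4, "I": 2, "Θ": 1}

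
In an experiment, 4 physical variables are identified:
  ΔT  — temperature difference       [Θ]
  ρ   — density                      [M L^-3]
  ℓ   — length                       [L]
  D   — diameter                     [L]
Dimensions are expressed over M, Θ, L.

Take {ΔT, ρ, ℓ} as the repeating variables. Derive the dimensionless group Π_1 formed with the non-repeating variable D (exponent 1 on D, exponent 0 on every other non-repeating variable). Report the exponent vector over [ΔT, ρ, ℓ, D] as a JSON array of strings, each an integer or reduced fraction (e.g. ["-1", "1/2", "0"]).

["0", "0", "-1", "1"]

Exponent matrix [M,Θ,L] × [ΔT,ρ,ℓ,D]:
  M: [ 0  1  0  0]
  Θ: [ 1  0  0  0]
  L: [ 0 -3  1  1]
Echelon form has 3 nonzero rows (pivots: ΔT,ρ,ℓ)
Repeat: ΔT,ρ,ℓ; free: D
RREF:
  r0: [   1    0    0    0]
  r1: [   0    1    0    0]
  r2: [   0    0    1    1]
Fix exponent of D at 1; solve each RREF row for its pivot's exponent:
  r0: exp(ΔT) + (0)·1 = 0 ⇒ exp(ΔT) = 0
  r1: exp(ρ) + (0)·1 = 0 ⇒ exp(ρ) = 0
  r2: exp(ℓ) + (1)·1 = 0 ⇒ exp(ℓ) = -1
Π_1 = ℓ^-1 · D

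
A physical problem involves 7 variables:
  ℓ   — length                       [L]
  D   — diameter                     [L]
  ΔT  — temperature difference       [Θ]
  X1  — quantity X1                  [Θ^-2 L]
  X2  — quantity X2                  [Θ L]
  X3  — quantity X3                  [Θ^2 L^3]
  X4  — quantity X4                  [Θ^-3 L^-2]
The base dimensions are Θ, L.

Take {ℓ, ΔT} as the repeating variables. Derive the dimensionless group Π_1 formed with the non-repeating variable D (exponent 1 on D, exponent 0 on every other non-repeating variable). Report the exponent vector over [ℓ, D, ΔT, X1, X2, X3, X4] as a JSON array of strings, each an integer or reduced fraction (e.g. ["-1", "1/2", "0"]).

["-1", "1", "0", "0", "0", "0", "0"]

Exponent matrix [Θ,L] × [ℓ,D,ΔT,X1,X2,X3,X4]:
  Θ: [ 0  0  1 -2  1  2 -3]
  L: [ 1  1  0  1  1  3 -2]
Echelon form has 2 nonzero rows (pivots: ℓ,ΔT)
Repeat: ℓ,ΔT; free: D,X1,X2,X3,X4
RREF:
  r0: [   1    1    0    1    1    3   -2]
  r1: [   0    0    1   -2    1    2   -3]
Fix exponent of D at 1, X1 at 0, X2 at 0, X3 at 0, X4 at 0; solve each RREF row for its pivot's exponent:
  r0: exp(ℓ) + (1)·1 = 0 ⇒ exp(ℓ) = -1
  r1: exp(ΔT) + (0)·1 = 0 ⇒ exp(ΔT) = 0
Π_1 = ℓ^-1 · D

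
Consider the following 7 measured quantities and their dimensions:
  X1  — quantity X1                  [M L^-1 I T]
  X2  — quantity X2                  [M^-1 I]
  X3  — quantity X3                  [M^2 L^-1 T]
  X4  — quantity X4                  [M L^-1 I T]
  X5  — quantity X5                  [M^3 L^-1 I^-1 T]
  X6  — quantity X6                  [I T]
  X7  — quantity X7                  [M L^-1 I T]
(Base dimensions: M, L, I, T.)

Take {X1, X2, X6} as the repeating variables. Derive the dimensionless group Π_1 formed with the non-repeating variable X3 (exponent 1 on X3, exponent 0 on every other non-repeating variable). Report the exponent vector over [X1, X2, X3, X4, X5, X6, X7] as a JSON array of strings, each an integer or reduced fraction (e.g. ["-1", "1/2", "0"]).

["-1", "1", "1", "0", "0", "0", "0"]

Exponent matrix [M,L,I,T] × [X1,X2,X3,X4,X5,X6,X7]:
  M: [ 1 -1  2  1  3  0  1]
  L: [-1  0 -1 -1 -1  0 -1]
  I: [ 1  1  0  1 -1  1  1]
  T: [ 1  0  1  1  1  1  1]
RREF → pivots at {X1,X2,X6} ⇒ r = 3
Pivot set = {X1,X2,X6}, free = {X3,X4,X5,X7}
RREF:
  r0: [   1    0    1    1    1    0    1]
  r1: [   0    1   -1    0   -2    0    0]
  r2: [   0    0    0    0    0    1    0]
  r3: [   0    0    0    0    0    0    0]
Fix exponent of X3 at 1, X4 at 0, X5 at 0, X7 at 0; solve each RREF row for its pivot's exponent:
  r0: exp(X1) + (1)·1 = 0 ⇒ exp(X1) = -1
  r1: exp(X2) + (-1)·1 = 0 ⇒ exp(X2) = 1
  r2: exp(X6) + (0)·1 = 0 ⇒ exp(X6) = 0
Π_1 = X1^-1 · X2 · X3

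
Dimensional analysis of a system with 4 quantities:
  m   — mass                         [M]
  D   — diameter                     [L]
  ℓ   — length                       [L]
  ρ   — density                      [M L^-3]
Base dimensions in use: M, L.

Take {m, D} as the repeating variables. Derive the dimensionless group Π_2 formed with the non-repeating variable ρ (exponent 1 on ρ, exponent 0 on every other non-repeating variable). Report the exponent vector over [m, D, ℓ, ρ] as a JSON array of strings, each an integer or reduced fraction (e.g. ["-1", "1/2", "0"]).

Exponent matrix [M,L] × [m,D,ℓ,ρ]:
  M: [ 1  0  0  1]
  L: [ 0  1  1 -3]
RREF → pivots at {m,D} ⇒ r = 2
Pivot set = {m,D}, free = {ℓ,ρ}
RREF:
  r0: [   1    0    0    1]
  r1: [   0    1    1   -3]
Fix exponent of ρ at 1, ℓ at 0; solve each RREF row for its pivot's exponent:
  r0: exp(m) + (1)·1 = 0 ⇒ exp(m) = -1
  r1: exp(D) + (-3)·1 = 0 ⇒ exp(D) = 3
Π_2 = m^-1 · D^3 · ρ

["-1", "3", "0", "1"]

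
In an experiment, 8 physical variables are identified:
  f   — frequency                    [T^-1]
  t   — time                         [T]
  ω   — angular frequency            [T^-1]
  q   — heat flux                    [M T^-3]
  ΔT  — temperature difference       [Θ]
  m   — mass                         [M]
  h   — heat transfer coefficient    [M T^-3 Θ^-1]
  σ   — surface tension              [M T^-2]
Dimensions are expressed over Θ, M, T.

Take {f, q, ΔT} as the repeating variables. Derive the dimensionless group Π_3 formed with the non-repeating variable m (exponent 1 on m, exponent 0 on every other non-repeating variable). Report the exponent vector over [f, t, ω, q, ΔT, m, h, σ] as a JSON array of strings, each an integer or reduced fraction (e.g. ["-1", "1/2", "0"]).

Exponent matrix [Θ,M,T] × [f,t,ω,q,ΔT,m,h,σ]:
  Θ: [ 0  0  0  0  1  0 -1  0]
  M: [ 0  0  0  1  0  1  1  1]
  T: [-1  1 -1 -3  0  0 -3 -2]
Row reduction gives pivot columns f,q,ΔT; rank = 3
Pivot set = {f,q,ΔT}, free = {t,ω,m,h,σ}
RREF:
  r0: [   1   -1    1    0    0   -3    0   -1]
  r1: [   0    0    0    1    0    1    1    1]
  r2: [   0    0    0    0    1    0   -1    0]
Fix exponent of m at 1, t at 0, ω at 0, h at 0, σ at 0; solve each RREF row for its pivot's exponent:
  r0: exp(f) + (-3)·1 = 0 ⇒ exp(f) = 3
  r1: exp(q) + (1)·1 = 0 ⇒ exp(q) = -1
  r2: exp(ΔT) + (0)·1 = 0 ⇒ exp(ΔT) = 0
Π_3 = f^3 · q^-1 · m

["3", "0", "0", "-1", "0", "1", "0", "0"]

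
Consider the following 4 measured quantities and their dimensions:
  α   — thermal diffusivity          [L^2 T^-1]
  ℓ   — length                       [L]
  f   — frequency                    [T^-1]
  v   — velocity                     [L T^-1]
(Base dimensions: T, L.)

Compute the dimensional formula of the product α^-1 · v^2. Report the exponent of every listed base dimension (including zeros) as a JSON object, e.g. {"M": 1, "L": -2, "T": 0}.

{"T": -1, "L": 0}

Dimensional matrix (T×L by α×ℓ×f×v):
  T: [-1  0 -1 -1]
  L: [ 2  1  0  1]
  [T]: (-1)·-1+(2)·-1 = -1
  [L]: (-1)·2+(2)·1 = 0
⇒ T^-1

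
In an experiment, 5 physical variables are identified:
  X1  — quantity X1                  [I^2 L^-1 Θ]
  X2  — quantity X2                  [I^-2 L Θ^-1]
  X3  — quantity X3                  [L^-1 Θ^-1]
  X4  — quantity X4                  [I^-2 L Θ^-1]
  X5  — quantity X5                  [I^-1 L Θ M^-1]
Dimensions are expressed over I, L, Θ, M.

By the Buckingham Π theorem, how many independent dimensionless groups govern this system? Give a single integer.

2

Dimensional matrix (I×L×Θ×M by X1×X2×X3×X4×X5):
  I: [ 2 -2  0 -2 -1]
  L: [-1  1 -1  1  1]
  Θ: [ 1 -1 -1 -1  1]
  M: [ 0  0  0  0 -1]
RREF → pivots at {X1,X3,X5} ⇒ r = 3
5 vars − rank 3 = 2 Π groups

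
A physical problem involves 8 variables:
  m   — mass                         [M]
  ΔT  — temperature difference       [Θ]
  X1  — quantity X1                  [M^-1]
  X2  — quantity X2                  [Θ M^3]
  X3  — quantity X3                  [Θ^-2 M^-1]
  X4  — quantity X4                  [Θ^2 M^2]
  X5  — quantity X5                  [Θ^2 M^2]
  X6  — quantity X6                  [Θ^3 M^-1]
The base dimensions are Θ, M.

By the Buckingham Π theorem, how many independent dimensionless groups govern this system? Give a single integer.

Exponent matrix [Θ,M] × [m,ΔT,X1,X2,X3,X4,X5,X6]:
  Θ: [ 0  1  0  1 -2  2  2  3]
  M: [ 1  0 -1  3 -1  2  2 -1]
RREF → pivots at {m,ΔT} ⇒ r = 2
8 vars − rank 2 = 6 Π groups

6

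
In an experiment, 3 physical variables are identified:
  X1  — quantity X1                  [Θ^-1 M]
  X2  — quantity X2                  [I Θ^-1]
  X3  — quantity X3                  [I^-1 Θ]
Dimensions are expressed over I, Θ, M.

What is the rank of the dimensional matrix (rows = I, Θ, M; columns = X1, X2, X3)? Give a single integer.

2

Dimensional matrix (I×Θ×M by X1×X2×X3):
  I: [ 0  1 -1]
  Θ: [-1 -1  1]
  M: [ 1  0  0]
RREF → pivots at {X1,X2} ⇒ r = 2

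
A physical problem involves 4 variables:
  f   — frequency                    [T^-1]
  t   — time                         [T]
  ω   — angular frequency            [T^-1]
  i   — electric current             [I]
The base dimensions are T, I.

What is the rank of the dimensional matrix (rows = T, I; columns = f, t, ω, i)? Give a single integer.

2

Write exponents as rows T,I / cols f,t,ω,i:
  T: [-1  1 -1  0]
  I: [ 0  0  0  1]
RREF → pivots at {f,i} ⇒ r = 2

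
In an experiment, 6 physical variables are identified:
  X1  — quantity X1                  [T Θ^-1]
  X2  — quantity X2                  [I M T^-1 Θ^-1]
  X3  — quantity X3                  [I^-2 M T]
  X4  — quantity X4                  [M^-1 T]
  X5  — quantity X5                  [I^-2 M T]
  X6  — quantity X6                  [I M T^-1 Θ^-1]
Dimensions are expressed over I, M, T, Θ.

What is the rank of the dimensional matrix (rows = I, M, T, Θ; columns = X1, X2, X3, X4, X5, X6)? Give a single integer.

Write exponents as rows I,M,T,Θ / cols X1,X2,X3,X4,X5,X6:
  I: [ 0  1 -2  0 -2  1]
  M: [ 0  1  1 -1  1  1]
  T: [ 1 -1  1  1  1 -1]
  Θ: [-1 -1  0  0  0 -1]
Echelon form has 3 nonzero rows (pivots: X1,X2,X3)

3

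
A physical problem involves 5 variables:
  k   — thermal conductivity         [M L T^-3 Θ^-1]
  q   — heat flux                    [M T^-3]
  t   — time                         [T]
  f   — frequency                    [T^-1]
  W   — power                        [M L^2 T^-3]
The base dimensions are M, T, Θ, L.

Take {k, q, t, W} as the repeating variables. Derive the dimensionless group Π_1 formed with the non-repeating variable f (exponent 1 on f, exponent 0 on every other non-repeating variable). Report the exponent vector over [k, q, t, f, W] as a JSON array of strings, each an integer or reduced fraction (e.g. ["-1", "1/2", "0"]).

Write exponents as rows M,T,Θ,L / cols k,q,t,f,W:
  M: [ 1  1  0  0  1]
  T: [-3 -3  1 -1 -3]
  Θ: [-1  0  0  0  0]
  L: [ 1  0  0  0  2]
Row reduction gives pivot columns k,q,t,W; rank = 4
Repeat: k,q,t,W; free: f
RREF:
  r0: [   1    0    0    0    0]
  r1: [   0    1    0    0    0]
  r2: [   0    0    1   -1    0]
  r3: [   0    0    0    0    1]
Fix exponent of f at 1; solve each RREF row for its pivot's exponent:
  r0: exp(k) + (0)·1 = 0 ⇒ exp(k) = 0
  r1: exp(q) + (0)·1 = 0 ⇒ exp(q) = 0
  r2: exp(t) + (-1)·1 = 0 ⇒ exp(t) = 1
  r3: exp(W) + (0)·1 = 0 ⇒ exp(W) = 0
Π_1 = t · f

["0", "0", "1", "1", "0"]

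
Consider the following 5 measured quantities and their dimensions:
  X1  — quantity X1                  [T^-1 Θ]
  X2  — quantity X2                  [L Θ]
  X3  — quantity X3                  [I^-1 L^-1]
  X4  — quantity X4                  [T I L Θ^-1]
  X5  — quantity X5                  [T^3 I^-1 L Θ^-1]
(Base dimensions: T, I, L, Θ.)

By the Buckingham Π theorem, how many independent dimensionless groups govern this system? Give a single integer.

Write exponents as rows T,I,L,Θ / cols X1,X2,X3,X4,X5:
  T: [-1  0  0  1  3]
  I: [ 0  0 -1  1 -1]
  L: [ 0  1 -1  1  1]
  Θ: [ 1  1  0 -1 -1]
Row reduction gives pivot columns X1,X2,X3; rank = 3
Π count = n − r = 5 − 3 = 2

2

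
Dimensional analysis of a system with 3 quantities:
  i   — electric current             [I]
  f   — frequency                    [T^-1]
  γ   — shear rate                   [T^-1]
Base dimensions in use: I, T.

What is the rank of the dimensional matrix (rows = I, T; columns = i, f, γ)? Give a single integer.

Exponent matrix [I,T] × [i,f,γ]:
  I: [ 1  0  0]
  T: [ 0 -1 -1]
Row reduction gives pivot columns i,f; rank = 2

2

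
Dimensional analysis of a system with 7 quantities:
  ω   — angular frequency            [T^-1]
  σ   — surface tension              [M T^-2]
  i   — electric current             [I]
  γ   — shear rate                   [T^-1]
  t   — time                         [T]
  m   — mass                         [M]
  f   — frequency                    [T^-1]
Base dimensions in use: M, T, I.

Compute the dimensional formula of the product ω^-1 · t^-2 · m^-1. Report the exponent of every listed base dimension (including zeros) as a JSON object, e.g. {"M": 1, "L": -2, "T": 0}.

Write exponents as rows M,T,I / cols ω,σ,i,γ,t,m,f:
  M: [ 0  1  0  0  0  1  0]
  T: [-1 -2  0 -1  1  0 -1]
  I: [ 0  0  1  0  0  0  0]
  [M]: (-1)·0+(-2)·0+(-1)·1 = -1
  [T]: (-1)·-1+(-2)·1+(-1)·0 = -1
  [I]: (-1)·0+(-2)·0+(-1)·0 = 0
⇒ M^-1 T^-1

{"M": -1, "T": -1, "I": 0}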